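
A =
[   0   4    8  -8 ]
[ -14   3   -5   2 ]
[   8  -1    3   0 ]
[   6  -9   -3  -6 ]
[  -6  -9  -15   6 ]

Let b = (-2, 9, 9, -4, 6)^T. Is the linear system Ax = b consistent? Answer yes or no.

no

Row reduce the augmented matrix [A | b].
Swap R1 ↔ R2
R3 ← R3 + (4/7)·R1: [0, 5/7, 1/7, 8/7, 99/7]
R4 ← R4 + (3/7)·R1: [0, -54/7, -36/7, -36/7, -1/7]
R5 ← R5 − (3/7)·R1: [0, -72/7, -90/7, 36/7, 15/7]
R3 ← R3 − (5/28)·R2: [0, 0, -9/7, 18/7, 29/2]
R4 ← R4 + (27/14)·R2: [0, 0, 72/7, -144/7, -4]
R5 ← R5 + (18/7)·R2: [0, 0, 54/7, -108/7, -3]
R4 ← R4 + (8)·R3: [0, 0, 0, 0, 112]
R5 ← R5 + (6)·R3: [0, 0, 0, 0, 84]
R5 ← R5 − (3/4)·R4: [0, 0, 0, 0, 0]
The echelon form has 4 nonzero rows; the last pivot sits in the augmented column, so rank(A) = 3 but rank([A|b]) = 4.
Since the ranks differ, the system is inconsistent.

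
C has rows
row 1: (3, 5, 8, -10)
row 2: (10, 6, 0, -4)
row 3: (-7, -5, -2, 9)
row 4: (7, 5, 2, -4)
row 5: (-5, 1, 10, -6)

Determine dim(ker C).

Row reduce to echelon form.
R2 ← R2 − (10/3)·R1: [0, -32/3, -80/3, 88/3]
R3 ← R3 + (7/3)·R1: [0, 20/3, 50/3, -43/3]
R4 ← R4 − (7/3)·R1: [0, -20/3, -50/3, 58/3]
R5 ← R5 + (5/3)·R1: [0, 28/3, 70/3, -68/3]
R3 ← R3 + (5/8)·R2: [0, 0, 0, 4]
R4 ← R4 − (5/8)·R2: [0, 0, 0, 1]
R5 ← R5 + (7/8)·R2: [0, 0, 0, 3]
R4 ← R4 − (1/4)·R3: [0, 0, 0, 0]
R5 ← R5 − (3/4)·R3: [0, 0, 0, 0]
3 nonzero rows, so rank(C) = 3.
C has 4 columns; by rank–nullity, nullity = 4 − 3 = 1.

1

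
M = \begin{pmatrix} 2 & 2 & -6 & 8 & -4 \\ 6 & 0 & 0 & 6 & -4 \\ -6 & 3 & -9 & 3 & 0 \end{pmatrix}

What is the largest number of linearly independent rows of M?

Row reduce to echelon form.
R2 ← R2 − (3)·R1: [0, -6, 18, -18, 8]
R3 ← R3 + (3)·R1: [0, 9, -27, 27, -12]
R3 ← R3 + (3/2)·R2: [0, 0, 0, 0, 0]
Echelon form has 2 nonzero rows, so rank(M) = 2.
The rank gives the maximum number of linearly independent rows: 2.

2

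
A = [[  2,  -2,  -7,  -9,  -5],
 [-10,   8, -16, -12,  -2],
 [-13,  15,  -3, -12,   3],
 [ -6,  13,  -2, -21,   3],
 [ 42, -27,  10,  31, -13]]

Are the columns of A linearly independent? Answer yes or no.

Row reduce A to echelon form.
R2 ← R2 + (5)·R1: [0, -2, -51, -57, -27]
R3 ← R3 + (13/2)·R1: [0, 2, -97/2, -141/2, -59/2]
R4 ← R4 + (3)·R1: [0, 7, -23, -48, -12]
R5 ← R5 − (21)·R1: [0, 15, 157, 220, 92]
R3 ← R3 + R2: [0, 0, -199/2, -255/2, -113/2]
R4 ← R4 + (7/2)·R2: [0, 0, -403/2, -495/2, -213/2]
R5 ← R5 + (15/2)·R2: [0, 0, -451/2, -415/2, -221/2]
R4 ← R4 − (403/199)·R3: [0, 0, 0, 2130/199, 1576/199]
R5 ← R5 − (451/199)·R3: [0, 0, 0, 16210/199, 3492/199]
R5 ← R5 − (1621/213)·R4: [0, 0, 0, 0, -9100/213]
5 pivots among 5 columns.
Every column is a pivot column, so the columns are linearly independent.

yes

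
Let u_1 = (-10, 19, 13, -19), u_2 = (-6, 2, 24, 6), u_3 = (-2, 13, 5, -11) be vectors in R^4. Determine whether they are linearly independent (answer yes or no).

yes

Form the matrix with these vectors as rows and row reduce.
R2 ← R2 − (3/5)·R1: [0, -47/5, 81/5, 87/5]
R3 ← R3 − (1/5)·R1: [0, 46/5, 12/5, -36/5]
R3 ← R3 + (46/47)·R2: [0, 0, 858/47, 462/47]
3 nonzero rows, so the 3 vectors span a space of dimension 3.
Since 3 = 3, the vectors are linearly independent.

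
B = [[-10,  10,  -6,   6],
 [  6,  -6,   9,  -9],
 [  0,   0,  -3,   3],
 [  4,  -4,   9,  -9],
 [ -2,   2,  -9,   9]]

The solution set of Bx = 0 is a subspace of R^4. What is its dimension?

2

Row reduce to echelon form.
R2 ← R2 + (3/5)·R1: [0, 0, 27/5, -27/5]
R4 ← R4 + (2/5)·R1: [0, 0, 33/5, -33/5]
R5 ← R5 − (1/5)·R1: [0, 0, -39/5, 39/5]
R3 ← R3 + (5/9)·R2: [0, 0, 0, 0]
R4 ← R4 − (11/9)·R2: [0, 0, 0, 0]
R5 ← R5 + (13/9)·R2: [0, 0, 0, 0]
2 nonzero rows, so rank(B) = 2.
B has 4 columns; by rank–nullity, nullity = 4 − 2 = 2.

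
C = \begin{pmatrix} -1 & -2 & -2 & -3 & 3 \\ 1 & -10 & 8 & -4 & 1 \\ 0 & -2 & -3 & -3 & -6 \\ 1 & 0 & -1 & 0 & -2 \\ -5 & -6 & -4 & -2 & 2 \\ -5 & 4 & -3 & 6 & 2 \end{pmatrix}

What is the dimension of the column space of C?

5

Row reduce to echelon form.
R2 ← R2 + R1: [0, -12, 6, -7, 4]
R4 ← R4 + R1: [0, -2, -3, -3, 1]
R5 ← R5 − (5)·R1: [0, 4, 6, 13, -13]
R6 ← R6 − (5)·R1: [0, 14, 7, 21, -13]
R3 ← R3 − (1/6)·R2: [0, 0, -4, -11/6, -20/3]
R4 ← R4 − (1/6)·R2: [0, 0, -4, -11/6, 1/3]
R5 ← R5 + (1/3)·R2: [0, 0, 8, 32/3, -35/3]
R6 ← R6 + (7/6)·R2: [0, 0, 14, 77/6, -25/3]
R4 ← R4 − R3: [0, 0, 0, 0, 7]
R5 ← R5 + (2)·R3: [0, 0, 0, 7, -25]
R6 ← R6 + (7/2)·R3: [0, 0, 0, 77/12, -95/3]
Swap R4 ↔ R5
R6 ← R6 − (11/12)·R4: [0, 0, 0, 0, -35/4]
R6 ← R6 + (5/4)·R5: [0, 0, 0, 0, 0]
Echelon form has 5 nonzero rows, so rank(C) = 5.
The column space has dimension equal to the rank: 5.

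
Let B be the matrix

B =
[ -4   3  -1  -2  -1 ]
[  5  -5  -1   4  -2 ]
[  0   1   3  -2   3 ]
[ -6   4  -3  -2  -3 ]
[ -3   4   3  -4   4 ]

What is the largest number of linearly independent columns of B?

3

Row reduce to echelon form.
R2 ← R2 + (5/4)·R1: [0, -5/4, -9/4, 3/2, -13/4]
R4 ← R4 − (3/2)·R1: [0, -1/2, -3/2, 1, -3/2]
R5 ← R5 − (3/4)·R1: [0, 7/4, 15/4, -5/2, 19/4]
R3 ← R3 + (4/5)·R2: [0, 0, 6/5, -4/5, 2/5]
R4 ← R4 − (2/5)·R2: [0, 0, -3/5, 2/5, -1/5]
R5 ← R5 + (7/5)·R2: [0, 0, 3/5, -2/5, 1/5]
R4 ← R4 + (1/2)·R3: [0, 0, 0, 0, 0]
R5 ← R5 − (1/2)·R3: [0, 0, 0, 0, 0]
Echelon form has 3 nonzero rows, so rank(B) = 3.
The rank gives the maximum number of linearly independent columns: 3.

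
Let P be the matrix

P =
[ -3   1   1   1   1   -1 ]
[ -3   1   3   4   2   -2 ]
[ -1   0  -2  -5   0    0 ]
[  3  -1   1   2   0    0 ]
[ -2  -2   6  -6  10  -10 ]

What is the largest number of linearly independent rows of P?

3

Row reduce to echelon form.
R2 ← R2 − R1: [0, 0, 2, 3, 1, -1]
R3 ← R3 − (1/3)·R1: [0, -1/3, -7/3, -16/3, -1/3, 1/3]
R4 ← R4 + R1: [0, 0, 2, 3, 1, -1]
R5 ← R5 − (2/3)·R1: [0, -8/3, 16/3, -20/3, 28/3, -28/3]
Swap R2 ↔ R3
R5 ← R5 − (8)·R2: [0, 0, 24, 36, 12, -12]
R4 ← R4 − R3: [0, 0, 0, 0, 0, 0]
R5 ← R5 − (12)·R3: [0, 0, 0, 0, 0, 0]
Echelon form has 3 nonzero rows, so rank(P) = 3.
The rank gives the maximum number of linearly independent rows: 3.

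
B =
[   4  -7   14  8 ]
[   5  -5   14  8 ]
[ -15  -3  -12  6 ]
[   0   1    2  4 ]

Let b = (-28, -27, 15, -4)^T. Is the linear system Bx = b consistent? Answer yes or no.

yes

Row reduce the augmented matrix [B | b].
R2 ← R2 − (5/4)·R1: [0, 15/4, -7/2, -2, 8]
R3 ← R3 + (15/4)·R1: [0, -117/4, 81/2, 36, -90]
R3 ← R3 + (39/5)·R2: [0, 0, 66/5, 102/5, -138/5]
R4 ← R4 − (4/15)·R2: [0, 0, 44/15, 68/15, -92/15]
R4 ← R4 − (2/9)·R3: [0, 0, 0, 0, 0]
The echelon form has 3 nonzero rows, and every pivot lies in the first 4 columns, so rank(B) = rank([B|b]) = 3.
The system is consistent.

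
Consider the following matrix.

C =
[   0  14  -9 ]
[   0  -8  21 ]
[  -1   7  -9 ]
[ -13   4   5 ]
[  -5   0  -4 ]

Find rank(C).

Row reduce to echelon form.
Swap R1 ↔ R3
R4 ← R4 − (13)·R1: [0, -87, 122]
R5 ← R5 − (5)·R1: [0, -35, 41]
R3 ← R3 + (7/4)·R2: [0, 0, 111/4]
R4 ← R4 − (87/8)·R2: [0, 0, -851/8]
R5 ← R5 − (35/8)·R2: [0, 0, -407/8]
R4 ← R4 + (23/6)·R3: [0, 0, 0]
R5 ← R5 + (11/6)·R3: [0, 0, 0]
Echelon form has 3 nonzero rows, so rank(C) = 3.

3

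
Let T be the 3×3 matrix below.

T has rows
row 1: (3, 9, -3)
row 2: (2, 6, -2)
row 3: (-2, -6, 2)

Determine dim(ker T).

2

Row reduce to echelon form.
R2 ← R2 − (2/3)·R1: [0, 0, 0]
R3 ← R3 + (2/3)·R1: [0, 0, 0]
1 nonzero row, so rank(T) = 1.
T has 3 columns; by rank–nullity, nullity = 3 − 1 = 2.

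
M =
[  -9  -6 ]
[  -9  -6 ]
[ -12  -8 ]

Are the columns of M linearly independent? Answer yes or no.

no

Row reduce M to echelon form.
R2 ← R2 − R1: [0, 0]
R3 ← R3 − (4/3)·R1: [0, 0]
1 pivot among 2 columns.
Only 1 < 2 pivot columns, so the columns are linearly dependent.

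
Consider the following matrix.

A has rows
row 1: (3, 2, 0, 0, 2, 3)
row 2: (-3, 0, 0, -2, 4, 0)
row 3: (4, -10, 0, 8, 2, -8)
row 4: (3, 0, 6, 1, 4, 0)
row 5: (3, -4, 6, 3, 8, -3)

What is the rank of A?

Row reduce to echelon form.
R2 ← R2 + R1: [0, 2, 0, -2, 6, 3]
R3 ← R3 − (4/3)·R1: [0, -38/3, 0, 8, -2/3, -12]
R4 ← R4 − R1: [0, -2, 6, 1, 2, -3]
R5 ← R5 − R1: [0, -6, 6, 3, 6, -6]
R3 ← R3 + (19/3)·R2: [0, 0, 0, -14/3, 112/3, 7]
R4 ← R4 + R2: [0, 0, 6, -1, 8, 0]
R5 ← R5 + (3)·R2: [0, 0, 6, -3, 24, 3]
Swap R3 ↔ R4
R5 ← R5 − R3: [0, 0, 0, -2, 16, 3]
R5 ← R5 − (3/7)·R4: [0, 0, 0, 0, 0, 0]
Echelon form has 4 nonzero rows, so rank(A) = 4.

4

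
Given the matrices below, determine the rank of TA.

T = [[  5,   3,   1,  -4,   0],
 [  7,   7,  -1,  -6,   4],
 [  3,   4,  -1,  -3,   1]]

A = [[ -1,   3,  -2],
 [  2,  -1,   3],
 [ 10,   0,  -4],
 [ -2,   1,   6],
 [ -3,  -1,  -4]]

3

First compute TA:
[[ 19,   8, -29],
 [ -3,   4, -41],
 [ -2,   1, -12]]
Now row reduce the product.
R2 ← R2 + (3/19)·R1: [0, 100/19, -866/19]
R3 ← R3 + (2/19)·R1: [0, 35/19, -286/19]
R3 ← R3 − (7/20)·R2: [0, 0, 9/10]
3 nonzero rows, so rank(TA) = 3.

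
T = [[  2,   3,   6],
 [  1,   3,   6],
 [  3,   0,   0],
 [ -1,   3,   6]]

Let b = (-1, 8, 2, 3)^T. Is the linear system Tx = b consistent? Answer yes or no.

Row reduce the augmented matrix [T | b].
R2 ← R2 − (1/2)·R1: [0, 3/2, 3, 17/2]
R3 ← R3 − (3/2)·R1: [0, -9/2, -9, 7/2]
R4 ← R4 + (1/2)·R1: [0, 9/2, 9, 5/2]
R3 ← R3 + (3)·R2: [0, 0, 0, 29]
R4 ← R4 − (3)·R2: [0, 0, 0, -23]
R4 ← R4 + (23/29)·R3: [0, 0, 0, 0]
The echelon form has 3 nonzero rows; the last pivot sits in the augmented column, so rank(T) = 2 but rank([T|b]) = 3.
Since the ranks differ, the system is inconsistent.

no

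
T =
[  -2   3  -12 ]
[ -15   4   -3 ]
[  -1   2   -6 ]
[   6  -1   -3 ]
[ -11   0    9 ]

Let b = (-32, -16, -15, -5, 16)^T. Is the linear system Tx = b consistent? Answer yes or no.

Row reduce the augmented matrix [T | b].
R2 ← R2 − (15/2)·R1: [0, -37/2, 87, 224]
R3 ← R3 − (1/2)·R1: [0, 1/2, 0, 1]
R4 ← R4 + (3)·R1: [0, 8, -39, -101]
R5 ← R5 − (11/2)·R1: [0, -33/2, 75, 192]
R3 ← R3 + (1/37)·R2: [0, 0, 87/37, 261/37]
R4 ← R4 + (16/37)·R2: [0, 0, -51/37, -153/37]
R5 ← R5 − (33/37)·R2: [0, 0, -96/37, -288/37]
R4 ← R4 + (17/29)·R3: [0, 0, 0, 0]
R5 ← R5 + (32/29)·R3: [0, 0, 0, 0]
The echelon form has 3 nonzero rows, and every pivot lies in the first 3 columns, so rank(T) = rank([T|b]) = 3.
The system is consistent.

yes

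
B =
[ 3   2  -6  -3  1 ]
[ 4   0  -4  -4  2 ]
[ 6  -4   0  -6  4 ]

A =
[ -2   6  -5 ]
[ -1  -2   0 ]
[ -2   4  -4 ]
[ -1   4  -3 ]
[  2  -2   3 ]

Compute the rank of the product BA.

First compute BA:
[[  9, -24,  21],
 [  8, -12,  14],
 [  6,  12,   0]]
Now row reduce the product.
R2 ← R2 − (8/9)·R1: [0, 28/3, -14/3]
R3 ← R3 − (2/3)·R1: [0, 28, -14]
R3 ← R3 − (3)·R2: [0, 0, 0]
2 nonzero rows, so rank(BA) = 2.

2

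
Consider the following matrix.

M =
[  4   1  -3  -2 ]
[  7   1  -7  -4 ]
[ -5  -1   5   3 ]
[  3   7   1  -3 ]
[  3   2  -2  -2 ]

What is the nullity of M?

1

Row reduce to echelon form.
R2 ← R2 − (7/4)·R1: [0, -3/4, -7/4, -1/2]
R3 ← R3 + (5/4)·R1: [0, 1/4, 5/4, 1/2]
R4 ← R4 − (3/4)·R1: [0, 25/4, 13/4, -3/2]
R5 ← R5 − (3/4)·R1: [0, 5/4, 1/4, -1/2]
R3 ← R3 + (1/3)·R2: [0, 0, 2/3, 1/3]
R4 ← R4 + (25/3)·R2: [0, 0, -34/3, -17/3]
R5 ← R5 + (5/3)·R2: [0, 0, -8/3, -4/3]
R4 ← R4 + (17)·R3: [0, 0, 0, 0]
R5 ← R5 + (4)·R3: [0, 0, 0, 0]
3 nonzero rows, so rank(M) = 3.
M has 4 columns; by rank–nullity, nullity = 4 − 3 = 1.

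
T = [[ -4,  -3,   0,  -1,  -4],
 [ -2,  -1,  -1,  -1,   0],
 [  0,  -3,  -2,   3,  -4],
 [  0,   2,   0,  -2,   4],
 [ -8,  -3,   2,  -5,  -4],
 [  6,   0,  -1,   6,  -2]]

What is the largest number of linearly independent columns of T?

3

Row reduce to echelon form.
R2 ← R2 − (1/2)·R1: [0, 1/2, -1, -1/2, 2]
R5 ← R5 − (2)·R1: [0, 3, 2, -3, 4]
R6 ← R6 + (3/2)·R1: [0, -9/2, -1, 9/2, -8]
R3 ← R3 + (6)·R2: [0, 0, -8, 0, 8]
R4 ← R4 − (4)·R2: [0, 0, 4, 0, -4]
R5 ← R5 − (6)·R2: [0, 0, 8, 0, -8]
R6 ← R6 + (9)·R2: [0, 0, -10, 0, 10]
R4 ← R4 + (1/2)·R3: [0, 0, 0, 0, 0]
R5 ← R5 + R3: [0, 0, 0, 0, 0]
R6 ← R6 − (5/4)·R3: [0, 0, 0, 0, 0]
Echelon form has 3 nonzero rows, so rank(T) = 3.
The rank gives the maximum number of linearly independent columns: 3.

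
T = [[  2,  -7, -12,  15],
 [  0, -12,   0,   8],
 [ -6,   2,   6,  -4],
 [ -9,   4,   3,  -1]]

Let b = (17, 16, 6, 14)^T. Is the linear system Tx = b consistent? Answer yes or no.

yes

Row reduce the augmented matrix [T | b].
R3 ← R3 + (3)·R1: [0, -19, -30, 41, 57]
R4 ← R4 + (9/2)·R1: [0, -55/2, -51, 133/2, 181/2]
R3 ← R3 − (19/12)·R2: [0, 0, -30, 85/3, 95/3]
R4 ← R4 − (55/24)·R2: [0, 0, -51, 289/6, 323/6]
R4 ← R4 − (17/10)·R3: [0, 0, 0, 0, 0]
The echelon form has 3 nonzero rows, and every pivot lies in the first 4 columns, so rank(T) = rank([T|b]) = 3.
The system is consistent.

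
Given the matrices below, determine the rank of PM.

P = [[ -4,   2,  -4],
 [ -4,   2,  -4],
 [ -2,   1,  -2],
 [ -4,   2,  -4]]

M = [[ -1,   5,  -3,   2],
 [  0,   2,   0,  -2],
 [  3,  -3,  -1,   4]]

1

First compute PM:
[[ -8,  -4,  16, -28],
 [ -8,  -4,  16, -28],
 [ -4,  -2,   8, -14],
 [ -8,  -4,  16, -28]]
Now row reduce the product.
R2 ← R2 − R1: [0, 0, 0, 0]
R3 ← R3 − (1/2)·R1: [0, 0, 0, 0]
R4 ← R4 − R1: [0, 0, 0, 0]
1 nonzero row, so rank(PM) = 1.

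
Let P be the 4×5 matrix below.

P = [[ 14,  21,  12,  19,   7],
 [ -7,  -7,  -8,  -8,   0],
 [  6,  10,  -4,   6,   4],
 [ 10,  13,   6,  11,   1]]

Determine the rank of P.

Row reduce to echelon form.
R2 ← R2 + (1/2)·R1: [0, 7/2, -2, 3/2, 7/2]
R3 ← R3 − (3/7)·R1: [0, 1, -64/7, -15/7, 1]
R4 ← R4 − (5/7)·R1: [0, -2, -18/7, -18/7, -4]
R3 ← R3 − (2/7)·R2: [0, 0, -60/7, -18/7, 0]
R4 ← R4 + (4/7)·R2: [0, 0, -26/7, -12/7, -2]
R4 ← R4 − (13/30)·R3: [0, 0, 0, -3/5, -2]
Echelon form has 4 nonzero rows, so rank(P) = 4.

4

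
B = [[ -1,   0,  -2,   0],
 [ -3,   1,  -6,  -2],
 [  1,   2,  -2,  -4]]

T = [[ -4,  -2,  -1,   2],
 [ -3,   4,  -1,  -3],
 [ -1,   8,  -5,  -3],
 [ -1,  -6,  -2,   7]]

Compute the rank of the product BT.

First compute BT:
[[  6, -14,  11,   4],
 [ 17, -26,  36,  -5],
 [ -4,  14,  15, -26]]
Now row reduce the product.
R2 ← R2 − (17/6)·R1: [0, 41/3, 29/6, -49/3]
R3 ← R3 + (2/3)·R1: [0, 14/3, 67/3, -70/3]
R3 ← R3 − (14/41)·R2: [0, 0, 848/41, -728/41]
3 nonzero rows, so rank(BT) = 3.

3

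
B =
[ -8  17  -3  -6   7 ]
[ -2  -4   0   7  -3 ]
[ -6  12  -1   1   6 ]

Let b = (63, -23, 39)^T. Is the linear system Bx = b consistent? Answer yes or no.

Row reduce the augmented matrix [B | b].
R2 ← R2 − (1/4)·R1: [0, -33/4, 3/4, 17/2, -19/4, -155/4]
R3 ← R3 − (3/4)·R1: [0, -3/4, 5/4, 11/2, 3/4, -33/4]
R3 ← R3 − (1/11)·R2: [0, 0, 13/11, 52/11, 13/11, -52/11]
The echelon form has 3 nonzero rows, and every pivot lies in the first 5 columns, so rank(B) = rank([B|b]) = 3.
The system is consistent.

yes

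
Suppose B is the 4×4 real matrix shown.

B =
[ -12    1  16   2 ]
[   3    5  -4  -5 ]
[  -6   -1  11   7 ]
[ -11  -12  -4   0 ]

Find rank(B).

Row reduce to echelon form.
R2 ← R2 + (1/4)·R1: [0, 21/4, 0, -9/2]
R3 ← R3 − (1/2)·R1: [0, -3/2, 3, 6]
R4 ← R4 − (11/12)·R1: [0, -155/12, -56/3, -11/6]
R3 ← R3 + (2/7)·R2: [0, 0, 3, 33/7]
R4 ← R4 + (155/63)·R2: [0, 0, -56/3, -271/21]
R4 ← R4 + (56/9)·R3: [0, 0, 0, 115/7]
Echelon form has 4 nonzero rows, so rank(B) = 4.

4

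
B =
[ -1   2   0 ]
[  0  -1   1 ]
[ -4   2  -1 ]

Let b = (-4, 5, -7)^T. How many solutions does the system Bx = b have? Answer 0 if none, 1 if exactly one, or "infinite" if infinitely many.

1

Row reduce the augmented matrix [B | b].
R3 ← R3 − (4)·R1: [0, -6, -1, 9]
R3 ← R3 − (6)·R2: [0, 0, -7, -21]
The echelon form has 3 nonzero rows, and every pivot lies in the first 3 columns, so rank(B) = rank([B|b]) = 3.
The system is consistent.
rank = 3 = number of unknowns, so the solution is unique.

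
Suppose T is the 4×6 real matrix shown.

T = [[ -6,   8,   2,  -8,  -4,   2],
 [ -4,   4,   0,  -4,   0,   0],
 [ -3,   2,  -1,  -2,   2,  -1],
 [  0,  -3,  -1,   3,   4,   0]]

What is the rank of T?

3

Row reduce to echelon form.
R2 ← R2 − (2/3)·R1: [0, -4/3, -4/3, 4/3, 8/3, -4/3]
R3 ← R3 − (1/2)·R1: [0, -2, -2, 2, 4, -2]
R3 ← R3 − (3/2)·R2: [0, 0, 0, 0, 0, 0]
R4 ← R4 − (9/4)·R2: [0, 0, 2, 0, -2, 3]
Swap R3 ↔ R4
Echelon form has 3 nonzero rows, so rank(T) = 3.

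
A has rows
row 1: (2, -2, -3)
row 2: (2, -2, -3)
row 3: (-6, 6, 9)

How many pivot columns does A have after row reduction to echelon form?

1

Row reduce to echelon form.
R2 ← R2 − R1: [0, 0, 0]
R3 ← R3 + (3)·R1: [0, 0, 0]
Echelon form has 1 nonzero row, so rank(A) = 1.
Each nonzero row contributes one pivot column: 1 pivot columns.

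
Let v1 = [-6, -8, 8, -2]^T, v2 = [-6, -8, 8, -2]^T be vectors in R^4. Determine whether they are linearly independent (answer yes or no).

no

Form the matrix with these vectors as rows and row reduce.
R2 ← R2 − R1: [0, 0, 0, 0]
1 nonzero row, so the 2 vectors span a space of dimension 1.
Since 1 < 2, the vectors are linearly dependent.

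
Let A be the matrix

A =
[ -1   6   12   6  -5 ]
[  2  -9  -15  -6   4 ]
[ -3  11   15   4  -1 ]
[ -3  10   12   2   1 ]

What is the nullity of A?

Row reduce to echelon form.
R2 ← R2 + (2)·R1: [0, 3, 9, 6, -6]
R3 ← R3 − (3)·R1: [0, -7, -21, -14, 14]
R4 ← R4 − (3)·R1: [0, -8, -24, -16, 16]
R3 ← R3 + (7/3)·R2: [0, 0, 0, 0, 0]
R4 ← R4 + (8/3)·R2: [0, 0, 0, 0, 0]
2 nonzero rows, so rank(A) = 2.
A has 5 columns; by rank–nullity, nullity = 5 − 2 = 3.

3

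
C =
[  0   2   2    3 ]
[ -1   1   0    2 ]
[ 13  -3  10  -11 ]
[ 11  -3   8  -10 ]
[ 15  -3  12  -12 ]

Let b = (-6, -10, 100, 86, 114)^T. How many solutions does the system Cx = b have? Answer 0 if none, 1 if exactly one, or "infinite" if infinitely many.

infinite

Row reduce the augmented matrix [C | b].
Swap R1 ↔ R2
R3 ← R3 + (13)·R1: [0, 10, 10, 15, -30]
R4 ← R4 + (11)·R1: [0, 8, 8, 12, -24]
R5 ← R5 + (15)·R1: [0, 12, 12, 18, -36]
R3 ← R3 − (5)·R2: [0, 0, 0, 0, 0]
R4 ← R4 − (4)·R2: [0, 0, 0, 0, 0]
R5 ← R5 − (6)·R2: [0, 0, 0, 0, 0]
The echelon form has 2 nonzero rows, and every pivot lies in the first 4 columns, so rank(C) = rank([C|b]) = 2.
The system is consistent.
rank = 2 < 4 unknowns, so there are infinitely many solutions.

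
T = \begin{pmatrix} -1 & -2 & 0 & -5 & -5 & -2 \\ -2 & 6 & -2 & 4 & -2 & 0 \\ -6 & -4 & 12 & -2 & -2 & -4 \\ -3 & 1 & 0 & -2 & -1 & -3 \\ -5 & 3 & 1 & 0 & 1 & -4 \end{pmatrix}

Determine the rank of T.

Row reduce to echelon form.
R2 ← R2 − (2)·R1: [0, 10, -2, 14, 8, 4]
R3 ← R3 − (6)·R1: [0, 8, 12, 28, 28, 8]
R4 ← R4 − (3)·R1: [0, 7, 0, 13, 14, 3]
R5 ← R5 − (5)·R1: [0, 13, 1, 25, 26, 6]
R3 ← R3 − (4/5)·R2: [0, 0, 68/5, 84/5, 108/5, 24/5]
R4 ← R4 − (7/10)·R2: [0, 0, 7/5, 16/5, 42/5, 1/5]
R5 ← R5 − (13/10)·R2: [0, 0, 18/5, 34/5, 78/5, 4/5]
R4 ← R4 − (7/68)·R3: [0, 0, 0, 25/17, 105/17, -5/17]
R5 ← R5 − (9/34)·R3: [0, 0, 0, 40/17, 168/17, -8/17]
R5 ← R5 − (8/5)·R4: [0, 0, 0, 0, 0, 0]
Echelon form has 4 nonzero rows, so rank(T) = 4.

4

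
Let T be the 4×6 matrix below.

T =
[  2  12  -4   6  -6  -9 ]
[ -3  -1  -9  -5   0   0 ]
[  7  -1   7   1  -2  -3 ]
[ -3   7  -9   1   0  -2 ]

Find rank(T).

Row reduce to echelon form.
R2 ← R2 + (3/2)·R1: [0, 17, -15, 4, -9, -27/2]
R3 ← R3 − (7/2)·R1: [0, -43, 21, -20, 19, 57/2]
R4 ← R4 + (3/2)·R1: [0, 25, -15, 10, -9, -31/2]
R3 ← R3 + (43/17)·R2: [0, 0, -288/17, -168/17, -64/17, -96/17]
R4 ← R4 − (25/17)·R2: [0, 0, 120/17, 70/17, 72/17, 74/17]
R4 ← R4 + (5/12)·R3: [0, 0, 0, 0, 8/3, 2]
Echelon form has 4 nonzero rows, so rank(T) = 4.

4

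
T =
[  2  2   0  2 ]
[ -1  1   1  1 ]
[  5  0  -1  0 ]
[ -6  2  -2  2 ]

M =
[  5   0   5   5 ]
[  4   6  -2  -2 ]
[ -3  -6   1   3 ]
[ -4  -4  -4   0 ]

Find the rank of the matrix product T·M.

3

First compute TM:
[[ 10,   4,  -2,   6],
 [ -8,  -4, -10,  -4],
 [ 28,   6,  24,  22],
 [-24,  16, -44, -40]]
Now row reduce the product.
R2 ← R2 + (4/5)·R1: [0, -4/5, -58/5, 4/5]
R3 ← R3 − (14/5)·R1: [0, -26/5, 148/5, 26/5]
R4 ← R4 + (12/5)·R1: [0, 128/5, -244/5, -128/5]
R3 ← R3 − (13/2)·R2: [0, 0, 105, 0]
R4 ← R4 + (32)·R2: [0, 0, -420, 0]
R4 ← R4 + (4)·R3: [0, 0, 0, 0]
3 nonzero rows, so rank(TM) = 3.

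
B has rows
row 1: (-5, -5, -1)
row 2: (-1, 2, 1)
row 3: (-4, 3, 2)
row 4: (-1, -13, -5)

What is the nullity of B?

Row reduce to echelon form.
R2 ← R2 − (1/5)·R1: [0, 3, 6/5]
R3 ← R3 − (4/5)·R1: [0, 7, 14/5]
R4 ← R4 − (1/5)·R1: [0, -12, -24/5]
R3 ← R3 − (7/3)·R2: [0, 0, 0]
R4 ← R4 + (4)·R2: [0, 0, 0]
2 nonzero rows, so rank(B) = 2.
B has 3 columns; by rank–nullity, nullity = 3 − 2 = 1.

1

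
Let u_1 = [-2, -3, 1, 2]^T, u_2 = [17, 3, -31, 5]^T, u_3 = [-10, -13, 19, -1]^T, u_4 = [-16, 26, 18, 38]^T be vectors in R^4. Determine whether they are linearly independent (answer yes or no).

Form the matrix with these vectors as rows and row reduce.
R2 ← R2 + (17/2)·R1: [0, -45/2, -45/2, 22]
R3 ← R3 − (5)·R1: [0, 2, 14, -11]
R4 ← R4 − (8)·R1: [0, 50, 10, 22]
R3 ← R3 + (4/45)·R2: [0, 0, 12, -407/45]
R4 ← R4 + (20/9)·R2: [0, 0, -40, 638/9]
R4 ← R4 + (10/3)·R3: [0, 0, 0, 1100/27]
4 nonzero rows, so the 4 vectors span a space of dimension 4.
Since 4 = 4, the vectors are linearly independent.

yes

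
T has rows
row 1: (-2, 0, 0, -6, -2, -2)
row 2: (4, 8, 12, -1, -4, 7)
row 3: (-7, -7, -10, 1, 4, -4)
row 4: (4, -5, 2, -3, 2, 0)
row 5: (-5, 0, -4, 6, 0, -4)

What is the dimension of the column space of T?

5

Row reduce to echelon form.
R2 ← R2 + (2)·R1: [0, 8, 12, -13, -8, 3]
R3 ← R3 − (7/2)·R1: [0, -7, -10, 22, 11, 3]
R4 ← R4 + (2)·R1: [0, -5, 2, -15, -2, -4]
R5 ← R5 − (5/2)·R1: [0, 0, -4, 21, 5, 1]
R3 ← R3 + (7/8)·R2: [0, 0, 1/2, 85/8, 4, 45/8]
R4 ← R4 + (5/8)·R2: [0, 0, 19/2, -185/8, -7, -17/8]
R4 ← R4 − (19)·R3: [0, 0, 0, -225, -83, -109]
R5 ← R5 + (8)·R3: [0, 0, 0, 106, 37, 46]
R5 ← R5 + (106/225)·R4: [0, 0, 0, 0, -473/225, -1204/225]
Echelon form has 5 nonzero rows, so rank(T) = 5.
The column space has dimension equal to the rank: 5.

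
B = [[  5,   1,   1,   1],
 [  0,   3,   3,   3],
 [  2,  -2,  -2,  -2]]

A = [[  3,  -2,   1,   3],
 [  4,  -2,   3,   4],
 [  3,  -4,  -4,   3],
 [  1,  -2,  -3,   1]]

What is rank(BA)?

2

First compute BA:
[[ 23, -18,   1,  23],
 [ 24, -24, -12,  24],
 [-10,  12,  10, -10]]
Now row reduce the product.
R2 ← R2 − (24/23)·R1: [0, -120/23, -300/23, 0]
R3 ← R3 + (10/23)·R1: [0, 96/23, 240/23, 0]
R3 ← R3 + (4/5)·R2: [0, 0, 0, 0]
2 nonzero rows, so rank(BA) = 2.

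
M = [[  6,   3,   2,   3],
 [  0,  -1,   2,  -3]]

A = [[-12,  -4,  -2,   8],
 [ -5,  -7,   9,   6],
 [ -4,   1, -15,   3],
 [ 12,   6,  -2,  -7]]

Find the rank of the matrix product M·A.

2

First compute MA:
[[-59, -25, -21,  51],
 [-39,  -9, -33,  21]]
Now row reduce the product.
R2 ← R2 − (39/59)·R1: [0, 444/59, -1128/59, -750/59]
2 nonzero rows, so rank(MA) = 2.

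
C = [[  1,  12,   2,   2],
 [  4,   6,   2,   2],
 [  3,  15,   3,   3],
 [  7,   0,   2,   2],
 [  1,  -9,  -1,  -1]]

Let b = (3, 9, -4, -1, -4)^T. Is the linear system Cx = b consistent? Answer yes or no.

Row reduce the augmented matrix [C | b].
R2 ← R2 − (4)·R1: [0, -42, -6, -6, -3]
R3 ← R3 − (3)·R1: [0, -21, -3, -3, -13]
R4 ← R4 − (7)·R1: [0, -84, -12, -12, -22]
R5 ← R5 − R1: [0, -21, -3, -3, -7]
R3 ← R3 − (1/2)·R2: [0, 0, 0, 0, -23/2]
R4 ← R4 − (2)·R2: [0, 0, 0, 0, -16]
R5 ← R5 − (1/2)·R2: [0, 0, 0, 0, -11/2]
R4 ← R4 − (32/23)·R3: [0, 0, 0, 0, 0]
R5 ← R5 − (11/23)·R3: [0, 0, 0, 0, 0]
The echelon form has 3 nonzero rows; the last pivot sits in the augmented column, so rank(C) = 2 but rank([C|b]) = 3.
Since the ranks differ, the system is inconsistent.

no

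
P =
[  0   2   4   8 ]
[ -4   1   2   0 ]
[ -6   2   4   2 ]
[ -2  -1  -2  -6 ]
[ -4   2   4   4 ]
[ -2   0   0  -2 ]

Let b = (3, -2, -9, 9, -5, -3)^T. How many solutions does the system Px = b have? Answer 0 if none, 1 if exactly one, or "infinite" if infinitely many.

Row reduce the augmented matrix [P | b].
Swap R1 ↔ R2
R3 ← R3 − (3/2)·R1: [0, 1/2, 1, 2, -6]
R4 ← R4 − (1/2)·R1: [0, -3/2, -3, -6, 10]
R5 ← R5 − R1: [0, 1, 2, 4, -3]
R6 ← R6 − (1/2)·R1: [0, -1/2, -1, -2, -2]
R3 ← R3 − (1/4)·R2: [0, 0, 0, 0, -27/4]
R4 ← R4 + (3/4)·R2: [0, 0, 0, 0, 49/4]
R5 ← R5 − (1/2)·R2: [0, 0, 0, 0, -9/2]
R6 ← R6 + (1/4)·R2: [0, 0, 0, 0, -5/4]
R4 ← R4 + (49/27)·R3: [0, 0, 0, 0, 0]
R5 ← R5 − (2/3)·R3: [0, 0, 0, 0, 0]
R6 ← R6 − (5/27)·R3: [0, 0, 0, 0, 0]
The echelon form has 3 nonzero rows; the last pivot sits in the augmented column, so rank(P) = 2 but rank([P|b]) = 3.
Since the ranks differ, the system is inconsistent.
It has no solutions.

0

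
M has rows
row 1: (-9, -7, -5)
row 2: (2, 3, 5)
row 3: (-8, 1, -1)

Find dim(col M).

Row reduce to echelon form.
R2 ← R2 + (2/9)·R1: [0, 13/9, 35/9]
R3 ← R3 − (8/9)·R1: [0, 65/9, 31/9]
R3 ← R3 − (5)·R2: [0, 0, -16]
Echelon form has 3 nonzero rows, so rank(M) = 3.
The column space has dimension equal to the rank: 3.

3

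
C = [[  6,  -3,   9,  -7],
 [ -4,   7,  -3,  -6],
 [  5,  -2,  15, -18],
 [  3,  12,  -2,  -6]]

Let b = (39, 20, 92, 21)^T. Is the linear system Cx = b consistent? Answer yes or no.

yes

Row reduce the augmented matrix [C | b].
R2 ← R2 + (2/3)·R1: [0, 5, 3, -32/3, 46]
R3 ← R3 − (5/6)·R1: [0, 1/2, 15/2, -73/6, 119/2]
R4 ← R4 − (1/2)·R1: [0, 27/2, -13/2, -5/2, 3/2]
R3 ← R3 − (1/10)·R2: [0, 0, 36/5, -111/10, 549/10]
R4 ← R4 − (27/10)·R2: [0, 0, -73/5, 263/10, -1227/10]
R4 ← R4 + (73/36)·R3: [0, 0, 0, 91/24, -91/8]
The echelon form has 4 nonzero rows, and every pivot lies in the first 4 columns, so rank(C) = rank([C|b]) = 4.
The system is consistent.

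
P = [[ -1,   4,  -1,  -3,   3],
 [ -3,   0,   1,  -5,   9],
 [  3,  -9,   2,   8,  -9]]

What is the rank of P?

Row reduce to echelon form.
R2 ← R2 − (3)·R1: [0, -12, 4, 4, 0]
R3 ← R3 + (3)·R1: [0, 3, -1, -1, 0]
R3 ← R3 + (1/4)·R2: [0, 0, 0, 0, 0]
Echelon form has 2 nonzero rows, so rank(P) = 2.

2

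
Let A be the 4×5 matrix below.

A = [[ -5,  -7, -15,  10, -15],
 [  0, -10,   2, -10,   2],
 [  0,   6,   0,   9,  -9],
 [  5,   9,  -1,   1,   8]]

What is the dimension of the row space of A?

Row reduce to echelon form.
R4 ← R4 + R1: [0, 2, -16, 11, -7]
R3 ← R3 + (3/5)·R2: [0, 0, 6/5, 3, -39/5]
R4 ← R4 + (1/5)·R2: [0, 0, -78/5, 9, -33/5]
R4 ← R4 + (13)·R3: [0, 0, 0, 48, -108]
Echelon form has 4 nonzero rows, so rank(A) = 4.
The row space has dimension equal to the rank: 4.

4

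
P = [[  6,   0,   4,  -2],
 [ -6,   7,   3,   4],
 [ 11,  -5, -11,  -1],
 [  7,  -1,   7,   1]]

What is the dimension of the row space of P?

Row reduce to echelon form.
R2 ← R2 + R1: [0, 7, 7, 2]
R3 ← R3 − (11/6)·R1: [0, -5, -55/3, 8/3]
R4 ← R4 − (7/6)·R1: [0, -1, 7/3, 10/3]
R3 ← R3 + (5/7)·R2: [0, 0, -40/3, 86/21]
R4 ← R4 + (1/7)·R2: [0, 0, 10/3, 76/21]
R4 ← R4 + (1/4)·R3: [0, 0, 0, 65/14]
Echelon form has 4 nonzero rows, so rank(P) = 4.
The row space has dimension equal to the rank: 4.

4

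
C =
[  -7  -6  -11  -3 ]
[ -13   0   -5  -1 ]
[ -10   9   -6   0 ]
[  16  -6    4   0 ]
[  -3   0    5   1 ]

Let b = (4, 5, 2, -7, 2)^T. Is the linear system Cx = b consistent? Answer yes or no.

no

Row reduce the augmented matrix [C | b].
R2 ← R2 − (13/7)·R1: [0, 78/7, 108/7, 32/7, -17/7]
R3 ← R3 − (10/7)·R1: [0, 123/7, 68/7, 30/7, -26/7]
R4 ← R4 + (16/7)·R1: [0, -138/7, -148/7, -48/7, 15/7]
R5 ← R5 − (3/7)·R1: [0, 18/7, 68/7, 16/7, 2/7]
R3 ← R3 − (41/26)·R2: [0, 0, -190/13, -38/13, 3/26]
R4 ← R4 + (23/13)·R2: [0, 0, 80/13, 16/13, -28/13]
R5 ← R5 − (3/13)·R2: [0, 0, 80/13, 16/13, 11/13]
R4 ← R4 + (8/19)·R3: [0, 0, 0, 0, -40/19]
R5 ← R5 + (8/19)·R3: [0, 0, 0, 0, 17/19]
R5 ← R5 + (17/40)·R4: [0, 0, 0, 0, 0]
The echelon form has 4 nonzero rows; the last pivot sits in the augmented column, so rank(C) = 3 but rank([C|b]) = 4.
Since the ranks differ, the system is inconsistent.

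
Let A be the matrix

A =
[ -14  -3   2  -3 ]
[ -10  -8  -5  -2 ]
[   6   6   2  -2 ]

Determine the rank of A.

3

Row reduce to echelon form.
R2 ← R2 − (5/7)·R1: [0, -41/7, -45/7, 1/7]
R3 ← R3 + (3/7)·R1: [0, 33/7, 20/7, -23/7]
R3 ← R3 + (33/41)·R2: [0, 0, -95/41, -130/41]
Echelon form has 3 nonzero rows, so rank(A) = 3.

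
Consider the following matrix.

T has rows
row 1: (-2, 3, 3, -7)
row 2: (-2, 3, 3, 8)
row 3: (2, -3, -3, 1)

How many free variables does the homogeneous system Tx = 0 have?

2

Row reduce to echelon form.
R2 ← R2 − R1: [0, 0, 0, 15]
R3 ← R3 + R1: [0, 0, 0, -6]
R3 ← R3 + (2/5)·R2: [0, 0, 0, 0]
2 nonzero rows, so rank(T) = 2.
T has 4 columns; by rank–nullity, nullity = 4 − 2 = 2.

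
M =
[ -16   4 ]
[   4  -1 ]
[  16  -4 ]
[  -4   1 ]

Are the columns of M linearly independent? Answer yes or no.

no

Row reduce M to echelon form.
R2 ← R2 + (1/4)·R1: [0, 0]
R3 ← R3 + R1: [0, 0]
R4 ← R4 − (1/4)·R1: [0, 0]
1 pivot among 2 columns.
Only 1 < 2 pivot columns, so the columns are linearly dependent.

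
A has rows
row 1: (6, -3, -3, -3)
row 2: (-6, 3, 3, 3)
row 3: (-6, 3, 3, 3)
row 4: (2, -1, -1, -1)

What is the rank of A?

1

Row reduce to echelon form.
R2 ← R2 + R1: [0, 0, 0, 0]
R3 ← R3 + R1: [0, 0, 0, 0]
R4 ← R4 − (1/3)·R1: [0, 0, 0, 0]
Echelon form has 1 nonzero row, so rank(A) = 1.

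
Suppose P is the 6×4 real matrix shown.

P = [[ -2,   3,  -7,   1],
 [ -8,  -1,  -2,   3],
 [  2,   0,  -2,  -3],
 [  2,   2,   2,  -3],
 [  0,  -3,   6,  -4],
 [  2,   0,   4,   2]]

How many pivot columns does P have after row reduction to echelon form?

Row reduce to echelon form.
R2 ← R2 − (4)·R1: [0, -13, 26, -1]
R3 ← R3 + R1: [0, 3, -9, -2]
R4 ← R4 + R1: [0, 5, -5, -2]
R6 ← R6 + R1: [0, 3, -3, 3]
R3 ← R3 + (3/13)·R2: [0, 0, -3, -29/13]
R4 ← R4 + (5/13)·R2: [0, 0, 5, -31/13]
R5 ← R5 − (3/13)·R2: [0, 0, 0, -49/13]
R6 ← R6 + (3/13)·R2: [0, 0, 3, 36/13]
R4 ← R4 + (5/3)·R3: [0, 0, 0, -238/39]
R6 ← R6 + R3: [0, 0, 0, 7/13]
R5 ← R5 − (21/34)·R4: [0, 0, 0, 0]
R6 ← R6 + (3/34)·R4: [0, 0, 0, 0]
Echelon form has 4 nonzero rows, so rank(P) = 4.
Each nonzero row contributes one pivot column: 4 pivot columns.

4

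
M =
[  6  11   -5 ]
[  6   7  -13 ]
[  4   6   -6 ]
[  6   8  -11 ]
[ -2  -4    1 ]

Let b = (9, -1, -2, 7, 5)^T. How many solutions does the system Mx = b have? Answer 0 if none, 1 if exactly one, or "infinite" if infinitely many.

0

Row reduce the augmented matrix [M | b].
R2 ← R2 − R1: [0, -4, -8, -10]
R3 ← R3 − (2/3)·R1: [0, -4/3, -8/3, -8]
R4 ← R4 − R1: [0, -3, -6, -2]
R5 ← R5 + (1/3)·R1: [0, -1/3, -2/3, 8]
R3 ← R3 − (1/3)·R2: [0, 0, 0, -14/3]
R4 ← R4 − (3/4)·R2: [0, 0, 0, 11/2]
R5 ← R5 − (1/12)·R2: [0, 0, 0, 53/6]
R4 ← R4 + (33/28)·R3: [0, 0, 0, 0]
R5 ← R5 + (53/28)·R3: [0, 0, 0, 0]
The echelon form has 3 nonzero rows; the last pivot sits in the augmented column, so rank(M) = 2 but rank([M|b]) = 3.
Since the ranks differ, the system is inconsistent.
It has no solutions.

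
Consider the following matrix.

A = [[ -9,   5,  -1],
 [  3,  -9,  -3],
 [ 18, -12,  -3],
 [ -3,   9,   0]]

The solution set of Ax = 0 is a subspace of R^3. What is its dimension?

0

Row reduce to echelon form.
R2 ← R2 + (1/3)·R1: [0, -22/3, -10/3]
R3 ← R3 + (2)·R1: [0, -2, -5]
R4 ← R4 − (1/3)·R1: [0, 22/3, 1/3]
R3 ← R3 − (3/11)·R2: [0, 0, -45/11]
R4 ← R4 + R2: [0, 0, -3]
R4 ← R4 − (11/15)·R3: [0, 0, 0]
3 nonzero rows, so rank(A) = 3.
A has 3 columns; by rank–nullity, nullity = 3 − 3 = 0.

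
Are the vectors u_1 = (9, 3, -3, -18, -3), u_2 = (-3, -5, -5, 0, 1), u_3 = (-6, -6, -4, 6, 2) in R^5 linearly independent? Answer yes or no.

no

Form the matrix with these vectors as rows and row reduce.
R2 ← R2 + (1/3)·R1: [0, -4, -6, -6, 0]
R3 ← R3 + (2/3)·R1: [0, -4, -6, -6, 0]
R3 ← R3 − R2: [0, 0, 0, 0, 0]
2 nonzero rows, so the 3 vectors span a space of dimension 2.
Since 2 < 3, the vectors are linearly dependent.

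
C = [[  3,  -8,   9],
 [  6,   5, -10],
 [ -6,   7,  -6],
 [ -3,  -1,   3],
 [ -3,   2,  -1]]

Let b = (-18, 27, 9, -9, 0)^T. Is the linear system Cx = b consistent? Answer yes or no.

yes

Row reduce the augmented matrix [C | b].
R2 ← R2 − (2)·R1: [0, 21, -28, 63]
R3 ← R3 + (2)·R1: [0, -9, 12, -27]
R4 ← R4 + R1: [0, -9, 12, -27]
R5 ← R5 + R1: [0, -6, 8, -18]
R3 ← R3 + (3/7)·R2: [0, 0, 0, 0]
R4 ← R4 + (3/7)·R2: [0, 0, 0, 0]
R5 ← R5 + (2/7)·R2: [0, 0, 0, 0]
The echelon form has 2 nonzero rows, and every pivot lies in the first 3 columns, so rank(C) = rank([C|b]) = 2.
The system is consistent.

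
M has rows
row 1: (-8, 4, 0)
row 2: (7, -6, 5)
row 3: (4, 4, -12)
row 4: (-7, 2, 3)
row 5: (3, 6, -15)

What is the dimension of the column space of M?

2

Row reduce to echelon form.
R2 ← R2 + (7/8)·R1: [0, -5/2, 5]
R3 ← R3 + (1/2)·R1: [0, 6, -12]
R4 ← R4 − (7/8)·R1: [0, -3/2, 3]
R5 ← R5 + (3/8)·R1: [0, 15/2, -15]
R3 ← R3 + (12/5)·R2: [0, 0, 0]
R4 ← R4 − (3/5)·R2: [0, 0, 0]
R5 ← R5 + (3)·R2: [0, 0, 0]
Echelon form has 2 nonzero rows, so rank(M) = 2.
The column space has dimension equal to the rank: 2.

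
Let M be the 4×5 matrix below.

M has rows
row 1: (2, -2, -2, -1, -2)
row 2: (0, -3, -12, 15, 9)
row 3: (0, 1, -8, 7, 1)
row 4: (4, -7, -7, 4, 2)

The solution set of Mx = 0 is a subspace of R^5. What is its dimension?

2

Row reduce to echelon form.
R4 ← R4 − (2)·R1: [0, -3, -3, 6, 6]
R3 ← R3 + (1/3)·R2: [0, 0, -12, 12, 4]
R4 ← R4 − R2: [0, 0, 9, -9, -3]
R4 ← R4 + (3/4)·R3: [0, 0, 0, 0, 0]
3 nonzero rows, so rank(M) = 3.
M has 5 columns; by rank–nullity, nullity = 5 − 3 = 2.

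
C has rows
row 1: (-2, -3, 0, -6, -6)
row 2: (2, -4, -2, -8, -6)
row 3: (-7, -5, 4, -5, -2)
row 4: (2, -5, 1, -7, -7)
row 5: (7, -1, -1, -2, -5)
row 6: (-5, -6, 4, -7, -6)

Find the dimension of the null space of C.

1

Row reduce to echelon form.
R2 ← R2 + R1: [0, -7, -2, -14, -12]
R3 ← R3 − (7/2)·R1: [0, 11/2, 4, 16, 19]
R4 ← R4 + R1: [0, -8, 1, -13, -13]
R5 ← R5 + (7/2)·R1: [0, -23/2, -1, -23, -26]
R6 ← R6 − (5/2)·R1: [0, 3/2, 4, 8, 9]
R3 ← R3 + (11/14)·R2: [0, 0, 17/7, 5, 67/7]
R4 ← R4 − (8/7)·R2: [0, 0, 23/7, 3, 5/7]
R5 ← R5 − (23/14)·R2: [0, 0, 16/7, 0, -44/7]
R6 ← R6 + (3/14)·R2: [0, 0, 25/7, 5, 45/7]
R4 ← R4 − (23/17)·R3: [0, 0, 0, -64/17, -208/17]
R5 ← R5 − (16/17)·R3: [0, 0, 0, -80/17, -260/17]
R6 ← R6 − (25/17)·R3: [0, 0, 0, -40/17, -130/17]
R5 ← R5 − (5/4)·R4: [0, 0, 0, 0, 0]
R6 ← R6 − (5/8)·R4: [0, 0, 0, 0, 0]
4 nonzero rows, so rank(C) = 4.
C has 5 columns; by rank–nullity, nullity = 5 − 4 = 1.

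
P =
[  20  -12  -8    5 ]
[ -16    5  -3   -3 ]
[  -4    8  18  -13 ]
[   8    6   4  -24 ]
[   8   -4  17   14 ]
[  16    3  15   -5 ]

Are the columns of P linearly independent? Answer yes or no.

yes

Row reduce P to echelon form.
R2 ← R2 + (4/5)·R1: [0, -23/5, -47/5, 1]
R3 ← R3 + (1/5)·R1: [0, 28/5, 82/5, -12]
R4 ← R4 − (2/5)·R1: [0, 54/5, 36/5, -26]
R5 ← R5 − (2/5)·R1: [0, 4/5, 101/5, 12]
R6 ← R6 − (4/5)·R1: [0, 63/5, 107/5, -9]
R3 ← R3 + (28/23)·R2: [0, 0, 114/23, -248/23]
R4 ← R4 + (54/23)·R2: [0, 0, -342/23, -544/23]
R5 ← R5 + (4/23)·R2: [0, 0, 427/23, 280/23]
R6 ← R6 + (63/23)·R2: [0, 0, -100/23, -144/23]
R4 ← R4 + (3)·R3: [0, 0, 0, -56]
R5 ← R5 − (427/114)·R3: [0, 0, 0, 2996/57]
R6 ← R6 + (50/57)·R3: [0, 0, 0, -896/57]
R5 ← R5 + (107/114)·R4: [0, 0, 0, 0]
R6 ← R6 − (16/57)·R4: [0, 0, 0, 0]
4 pivots among 4 columns.
Every column is a pivot column, so the columns are linearly independent.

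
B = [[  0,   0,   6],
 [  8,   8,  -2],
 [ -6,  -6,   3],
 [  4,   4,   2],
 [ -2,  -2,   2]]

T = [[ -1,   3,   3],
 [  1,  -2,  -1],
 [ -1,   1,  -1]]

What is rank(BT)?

2

First compute BT:
[[ -6,   6,  -6],
 [  2,   6,  18],
 [ -3,  -3, -15],
 [ -2,   6,   6],
 [ -2,   0,  -6]]
Now row reduce the product.
R2 ← R2 + (1/3)·R1: [0, 8, 16]
R3 ← R3 − (1/2)·R1: [0, -6, -12]
R4 ← R4 − (1/3)·R1: [0, 4, 8]
R5 ← R5 − (1/3)·R1: [0, -2, -4]
R3 ← R3 + (3/4)·R2: [0, 0, 0]
R4 ← R4 − (1/2)·R2: [0, 0, 0]
R5 ← R5 + (1/4)·R2: [0, 0, 0]
2 nonzero rows, so rank(BT) = 2.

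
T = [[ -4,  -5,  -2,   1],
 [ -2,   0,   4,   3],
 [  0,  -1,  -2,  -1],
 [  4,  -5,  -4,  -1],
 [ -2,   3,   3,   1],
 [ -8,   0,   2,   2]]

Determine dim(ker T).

Row reduce to echelon form.
R2 ← R2 − (1/2)·R1: [0, 5/2, 5, 5/2]
R4 ← R4 + R1: [0, -10, -6, 0]
R5 ← R5 − (1/2)·R1: [0, 11/2, 4, 1/2]
R6 ← R6 − (2)·R1: [0, 10, 6, 0]
R3 ← R3 + (2/5)·R2: [0, 0, 0, 0]
R4 ← R4 + (4)·R2: [0, 0, 14, 10]
R5 ← R5 − (11/5)·R2: [0, 0, -7, -5]
R6 ← R6 − (4)·R2: [0, 0, -14, -10]
Swap R3 ↔ R4
R5 ← R5 + (1/2)·R3: [0, 0, 0, 0]
R6 ← R6 + R3: [0, 0, 0, 0]
3 nonzero rows, so rank(T) = 3.
T has 4 columns; by rank–nullity, nullity = 4 − 3 = 1.

1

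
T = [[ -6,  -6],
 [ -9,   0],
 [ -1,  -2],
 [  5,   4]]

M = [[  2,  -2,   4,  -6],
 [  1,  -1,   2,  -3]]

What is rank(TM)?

First compute TM:
[[-18,  18, -36,  54],
 [-18,  18, -36,  54],
 [ -4,   4,  -8,  12],
 [ 14, -14,  28, -42]]
Now row reduce the product.
R2 ← R2 − R1: [0, 0, 0, 0]
R3 ← R3 − (2/9)·R1: [0, 0, 0, 0]
R4 ← R4 + (7/9)·R1: [0, 0, 0, 0]
1 nonzero row, so rank(TM) = 1.

1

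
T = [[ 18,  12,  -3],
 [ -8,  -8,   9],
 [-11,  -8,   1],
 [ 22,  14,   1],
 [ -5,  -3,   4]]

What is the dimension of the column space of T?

Row reduce to echelon form.
R2 ← R2 + (4/9)·R1: [0, -8/3, 23/3]
R3 ← R3 + (11/18)·R1: [0, -2/3, -5/6]
R4 ← R4 − (11/9)·R1: [0, -2/3, 14/3]
R5 ← R5 + (5/18)·R1: [0, 1/3, 19/6]
R3 ← R3 − (1/4)·R2: [0, 0, -11/4]
R4 ← R4 − (1/4)·R2: [0, 0, 11/4]
R5 ← R5 + (1/8)·R2: [0, 0, 33/8]
R4 ← R4 + R3: [0, 0, 0]
R5 ← R5 + (3/2)·R3: [0, 0, 0]
Echelon form has 3 nonzero rows, so rank(T) = 3.
The column space has dimension equal to the rank: 3.

3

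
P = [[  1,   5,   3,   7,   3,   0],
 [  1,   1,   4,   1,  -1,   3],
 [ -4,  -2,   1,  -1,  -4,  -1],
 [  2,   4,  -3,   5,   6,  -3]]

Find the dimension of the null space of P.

Row reduce to echelon form.
R2 ← R2 − R1: [0, -4, 1, -6, -4, 3]
R3 ← R3 + (4)·R1: [0, 18, 13, 27, 8, -1]
R4 ← R4 − (2)·R1: [0, -6, -9, -9, 0, -3]
R3 ← R3 + (9/2)·R2: [0, 0, 35/2, 0, -10, 25/2]
R4 ← R4 − (3/2)·R2: [0, 0, -21/2, 0, 6, -15/2]
R4 ← R4 + (3/5)·R3: [0, 0, 0, 0, 0, 0]
3 nonzero rows, so rank(P) = 3.
P has 6 columns; by rank–nullity, nullity = 6 − 3 = 3.

3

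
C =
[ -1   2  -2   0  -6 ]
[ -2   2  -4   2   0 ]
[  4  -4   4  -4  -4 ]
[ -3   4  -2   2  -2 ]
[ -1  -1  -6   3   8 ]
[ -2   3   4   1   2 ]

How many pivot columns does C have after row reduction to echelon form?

3

Row reduce to echelon form.
R2 ← R2 − (2)·R1: [0, -2, 0, 2, 12]
R3 ← R3 + (4)·R1: [0, 4, -4, -4, -28]
R4 ← R4 − (3)·R1: [0, -2, 4, 2, 16]
R5 ← R5 − R1: [0, -3, -4, 3, 14]
R6 ← R6 − (2)·R1: [0, -1, 8, 1, 14]
R3 ← R3 + (2)·R2: [0, 0, -4, 0, -4]
R4 ← R4 − R2: [0, 0, 4, 0, 4]
R5 ← R5 − (3/2)·R2: [0, 0, -4, 0, -4]
R6 ← R6 − (1/2)·R2: [0, 0, 8, 0, 8]
R4 ← R4 + R3: [0, 0, 0, 0, 0]
R5 ← R5 − R3: [0, 0, 0, 0, 0]
R6 ← R6 + (2)·R3: [0, 0, 0, 0, 0]
Echelon form has 3 nonzero rows, so rank(C) = 3.
Each nonzero row contributes one pivot column: 3 pivot columns.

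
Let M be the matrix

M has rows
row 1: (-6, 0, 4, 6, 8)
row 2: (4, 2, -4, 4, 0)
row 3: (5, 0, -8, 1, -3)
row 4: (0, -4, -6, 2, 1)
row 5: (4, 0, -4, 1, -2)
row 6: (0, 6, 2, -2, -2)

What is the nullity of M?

Row reduce to echelon form.
R2 ← R2 + (2/3)·R1: [0, 2, -4/3, 8, 16/3]
R3 ← R3 + (5/6)·R1: [0, 0, -14/3, 6, 11/3]
R5 ← R5 + (2/3)·R1: [0, 0, -4/3, 5, 10/3]
R4 ← R4 + (2)·R2: [0, 0, -26/3, 18, 35/3]
R6 ← R6 − (3)·R2: [0, 0, 6, -26, -18]
R4 ← R4 − (13/7)·R3: [0, 0, 0, 48/7, 34/7]
R5 ← R5 − (2/7)·R3: [0, 0, 0, 23/7, 16/7]
R6 ← R6 + (9/7)·R3: [0, 0, 0, -128/7, -93/7]
R5 ← R5 − (23/48)·R4: [0, 0, 0, 0, -1/24]
R6 ← R6 + (8/3)·R4: [0, 0, 0, 0, -1/3]
R6 ← R6 − (8)·R5: [0, 0, 0, 0, 0]
5 nonzero rows, so rank(M) = 5.
M has 5 columns; by rank–nullity, nullity = 5 − 5 = 0.

0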